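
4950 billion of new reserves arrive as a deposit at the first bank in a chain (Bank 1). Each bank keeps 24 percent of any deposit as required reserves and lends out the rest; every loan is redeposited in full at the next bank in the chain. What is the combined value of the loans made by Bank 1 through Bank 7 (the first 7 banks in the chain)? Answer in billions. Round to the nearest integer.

13379 billion

Bank i lends (1 − rr)^i of the original deposit: Bank 1 lends 4950·0.7600 = 3762.0000, Bank 2 lends 4950·0.7600² = 2859.1200, and so on.
Summing a geometric series: total = 4950·[0.7600·(1 − 0.7600^7) / (1 − 0.7600)] ≈ 13379.3658 billion.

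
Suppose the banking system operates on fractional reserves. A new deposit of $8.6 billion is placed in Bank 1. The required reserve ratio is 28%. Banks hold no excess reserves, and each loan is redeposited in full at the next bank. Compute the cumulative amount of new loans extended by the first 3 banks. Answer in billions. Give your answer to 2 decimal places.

Bank i lends (1 − rr)^i of the original deposit: Bank 1 lends 8.6·0.7200 = 6.1920, Bank 2 lends 8.6·0.7200² ≈ 4.4582, and so on.
Summing a geometric series: total = 8.6·[0.7200·(1 − 0.7200^3) / (1 − 0.7200)] ≈ 13.8602 billion.

$13.86 billion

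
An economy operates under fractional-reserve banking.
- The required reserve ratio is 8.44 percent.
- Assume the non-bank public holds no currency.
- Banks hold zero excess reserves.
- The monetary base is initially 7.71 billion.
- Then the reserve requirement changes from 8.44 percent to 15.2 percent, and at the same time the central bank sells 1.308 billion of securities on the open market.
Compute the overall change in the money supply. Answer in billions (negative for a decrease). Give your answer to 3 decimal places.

Before: m₁ = 1 / (0.0844) ≈ 11.84834, MB₁ = 7.71, so M₁ = 11.84834 × 7.71 ≈ 91.3507 billion.
After: m₂ = 1 / (0.152) ≈ 6.57895, MB₂ = 7.71 − 1.308 = 6.402, so M₂ = 6.57895 × 6.402 ≈ 42.1184 billion.
ΔM = M₂ − M₁ = 42.1184 − 91.3507 = -49.2323 billion.

-49.232 billion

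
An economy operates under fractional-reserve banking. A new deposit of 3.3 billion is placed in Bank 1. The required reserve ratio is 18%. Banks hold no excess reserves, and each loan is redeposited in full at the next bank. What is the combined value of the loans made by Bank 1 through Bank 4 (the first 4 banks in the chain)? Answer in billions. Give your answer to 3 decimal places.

8.236 billion

Bank i lends (1 − rr)^i of the original deposit: Bank 1 lends 3.3·0.8200 = 2.7060, Bank 2 lends 3.3·0.8200² ≈ 2.2189, and so on.
Summing a geometric series: total = 3.3·[0.8200·(1 − 0.8200^4) / (1 − 0.8200)] ≈ 8.2364 billion.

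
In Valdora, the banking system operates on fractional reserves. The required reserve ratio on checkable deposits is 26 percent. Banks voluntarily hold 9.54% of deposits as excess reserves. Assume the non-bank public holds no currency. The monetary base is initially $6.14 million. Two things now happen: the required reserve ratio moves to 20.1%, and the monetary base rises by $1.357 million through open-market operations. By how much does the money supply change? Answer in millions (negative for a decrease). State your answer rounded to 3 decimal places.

Before: m₁ = 1 / (0.26 + 0.0954) ≈ 2.81373, MB₁ = 6.14, so M₁ = 2.81373 × 6.14 ≈ 17.2763 million.
After: m₂ = 1 / (0.201 + 0.0954) ≈ 3.37382, MB₂ = 6.14 + 1.357 = 7.497, so M₂ = 3.37382 × 7.497 ≈ 25.2935 million.
ΔM = M₂ − M₁ = 25.2935 − 17.2763 = 8.0172 million.

$8.017 million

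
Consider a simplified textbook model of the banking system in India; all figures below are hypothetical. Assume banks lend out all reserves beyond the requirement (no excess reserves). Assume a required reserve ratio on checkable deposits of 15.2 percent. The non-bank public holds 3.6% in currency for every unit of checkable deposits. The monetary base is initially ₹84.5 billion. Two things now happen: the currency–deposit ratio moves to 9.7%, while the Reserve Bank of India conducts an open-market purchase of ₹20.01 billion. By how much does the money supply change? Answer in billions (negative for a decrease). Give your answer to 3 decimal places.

Before: m₁ = (1 + 0.036) / (0.152 + 0.036) ≈ 5.5106383, MB₁ = 84.5, so M₁ = 5.5106383 × 84.5 ≈ 465.6489 billion.
After: m₂ = (1 + 0.097) / (0.152 + 0.097) ≈ 4.4056225, MB₂ = 84.5 + 20.01 = 104.51, so M₂ = 4.4056225 × 104.51 ≈ 460.4316 billion.
ΔM = M₂ − M₁ = 460.4316 − 465.6489 = -5.2173 billion.

-5.217 billion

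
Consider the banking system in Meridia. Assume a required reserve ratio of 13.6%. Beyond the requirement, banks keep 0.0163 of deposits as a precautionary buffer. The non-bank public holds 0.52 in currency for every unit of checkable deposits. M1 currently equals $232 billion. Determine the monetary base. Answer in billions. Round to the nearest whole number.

The money multiplier is m = (1 + c) / (rr + e + c) = (1 + 0.52) / (0.136 + 0.0163 + 0.52) ≈ 2.2609.
MB = M / m = 232 / 2.2609 ≈ 102.614 billion.

$103 billion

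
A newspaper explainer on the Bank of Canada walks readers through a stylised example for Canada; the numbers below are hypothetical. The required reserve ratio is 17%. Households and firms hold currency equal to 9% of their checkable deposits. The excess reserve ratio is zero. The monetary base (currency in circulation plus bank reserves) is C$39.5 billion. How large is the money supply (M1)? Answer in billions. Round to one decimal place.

The money multiplier is m = (1 + c) / (rr + c) = (1 + 0.09) / (0.17 + 0.09) ≈ 4.1923.
So M = m × MB = 4.1923 × 39.5 ≈ 165.5959 billion.

C$165.6 billion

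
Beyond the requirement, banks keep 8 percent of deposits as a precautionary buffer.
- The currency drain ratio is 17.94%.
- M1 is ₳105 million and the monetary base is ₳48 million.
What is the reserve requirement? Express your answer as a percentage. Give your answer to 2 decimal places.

27.98%

Using m = M/MB = 105/48 = 2.187500. Since m = (1 + c)/(c + rr + e), the denominator satisfies c + rr + e = (1 + c)/m = (1 + 0.1794) / 2.187500 ≈ 0.539154.
With c = 0.1794 and e = 0.08, the reserve requirement is 0.539154 − 0.1794 − 0.08 = 0.279754.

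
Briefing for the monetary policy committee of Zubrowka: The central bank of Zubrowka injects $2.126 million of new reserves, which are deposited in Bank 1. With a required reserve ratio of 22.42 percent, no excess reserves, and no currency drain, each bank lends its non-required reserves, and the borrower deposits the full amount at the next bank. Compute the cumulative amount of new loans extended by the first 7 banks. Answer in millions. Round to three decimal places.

$6.112 million

Bank i lends (1 − rr)^i of the original deposit: Bank 1 lends 2.126·0.7758 ≈ 1.6494, Bank 2 lends 2.126·0.7758² ≈ 1.2796, and so on.
Summing a geometric series: total = 2.126·[0.7758·(1 − 0.7758^7) / (1 − 0.7758)] ≈ 6.1123 million.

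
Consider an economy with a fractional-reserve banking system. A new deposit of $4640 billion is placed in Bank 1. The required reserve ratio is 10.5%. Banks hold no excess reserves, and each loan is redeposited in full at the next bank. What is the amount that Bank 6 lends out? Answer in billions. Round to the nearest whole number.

$2385 billion

Each bank lends a fraction (1 − rr) = 0.8950 of the deposit it receives, so Bank 6 receives 4640·0.8950^5 and lends 4640·0.8950^6 ≈ 2384.8232 billion.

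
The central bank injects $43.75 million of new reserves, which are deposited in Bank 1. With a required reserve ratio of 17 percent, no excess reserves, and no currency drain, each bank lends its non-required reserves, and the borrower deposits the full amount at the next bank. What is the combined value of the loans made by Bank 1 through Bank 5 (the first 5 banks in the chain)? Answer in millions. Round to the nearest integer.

Bank i lends (1 − rr)^i of the original deposit: Bank 1 lends 43.75·0.8300 = 36.3125, Bank 2 lends 43.75·0.8300² ≈ 30.1394, and so on.
Summing a geometric series: total = 43.75·[0.8300·(1 − 0.8300^5) / (1 − 0.8300)] ≈ 129.4639 million.

$129 million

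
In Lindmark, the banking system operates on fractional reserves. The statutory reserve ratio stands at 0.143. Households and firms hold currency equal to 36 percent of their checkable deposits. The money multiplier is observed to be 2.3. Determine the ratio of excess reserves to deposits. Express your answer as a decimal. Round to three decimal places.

0.088

Using m = 2.3. Since m = (1 + c)/(c + rr + e), the denominator satisfies c + rr + e = (1 + c)/m = (1 + 0.36) / 2.3 ≈ 0.591304.
With c = 0.36 and rr = 0.143, the ratio of excess reserves to deposits is 0.591304 − 0.36 − 0.143 = 0.088304.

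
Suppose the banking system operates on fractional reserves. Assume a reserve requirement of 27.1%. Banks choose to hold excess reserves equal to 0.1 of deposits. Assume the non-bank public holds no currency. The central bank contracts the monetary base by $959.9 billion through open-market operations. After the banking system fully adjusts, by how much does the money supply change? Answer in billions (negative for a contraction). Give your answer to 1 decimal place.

The money multiplier is m = 1 / (rr + e) = 1 / (0.271 + 0.1) ≈ 2.69542.
The sale removes 959.9 billion of base, so ΔM = m × ΔMB = 2.69542 × (−959.9) ≈ -2587.3337 billion.

-2587.3 billion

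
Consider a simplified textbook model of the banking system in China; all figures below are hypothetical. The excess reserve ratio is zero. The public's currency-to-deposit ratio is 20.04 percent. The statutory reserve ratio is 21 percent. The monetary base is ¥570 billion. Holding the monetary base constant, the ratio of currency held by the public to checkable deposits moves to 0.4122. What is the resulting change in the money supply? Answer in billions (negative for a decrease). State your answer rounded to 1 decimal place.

-373.5 billion

Initially m₁ = (1 + 0.2004) / (0.21 + 0.2004) ≈ 2.92495, so M₁ = 2.92495 × 570 = 1667.2215 billion.
After the change m₂ = (1 + 0.4122) / (0.21 + 0.4122) ≈ 2.26969, so M₂ = 2.26969 × 570 = 1293.7233 billion.
ΔM = M₂ − M₁ = 1293.7233 − 1667.2215 = -373.4982 billion.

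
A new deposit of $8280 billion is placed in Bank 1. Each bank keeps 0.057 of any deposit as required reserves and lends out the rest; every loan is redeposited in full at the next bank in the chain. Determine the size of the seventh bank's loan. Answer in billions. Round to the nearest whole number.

Each bank lends a fraction (1 − rr) = 0.9430 of the deposit it receives, so Bank 7 receives 8280·0.9430^6 and lends 8280·0.9430^7 ≈ 5490.5037 billion.

$5491 billion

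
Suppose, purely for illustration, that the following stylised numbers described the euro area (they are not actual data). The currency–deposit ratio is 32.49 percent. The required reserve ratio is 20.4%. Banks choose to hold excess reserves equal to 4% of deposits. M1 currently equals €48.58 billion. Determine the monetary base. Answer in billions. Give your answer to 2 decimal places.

The money multiplier is m = (1 + c) / (rr + e + c) = (1 + 0.3249) / (0.204 + 0.04 + 0.3249) ≈ 2.32888.
MB = M / m = 48.58 / 2.32888 ≈ 20.8598 billion.

€20.86 billion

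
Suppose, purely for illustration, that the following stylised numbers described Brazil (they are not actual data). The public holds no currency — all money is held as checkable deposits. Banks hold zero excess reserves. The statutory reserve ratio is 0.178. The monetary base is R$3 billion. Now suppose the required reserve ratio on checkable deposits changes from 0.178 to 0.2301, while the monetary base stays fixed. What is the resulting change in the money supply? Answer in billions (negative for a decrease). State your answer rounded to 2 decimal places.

Initially m₁ = 1 / (0.178) ≈ 5.6180, so M₁ = 5.6180 × 3 = 16.854 billion.
After the change m₂ = 1 / (0.2301) ≈ 4.3459, so M₂ = 4.3459 × 3 = 13.0377 billion.
ΔM = M₂ − M₁ = 13.0377 − 16.854 = -3.8163 billion.

-3.82 billion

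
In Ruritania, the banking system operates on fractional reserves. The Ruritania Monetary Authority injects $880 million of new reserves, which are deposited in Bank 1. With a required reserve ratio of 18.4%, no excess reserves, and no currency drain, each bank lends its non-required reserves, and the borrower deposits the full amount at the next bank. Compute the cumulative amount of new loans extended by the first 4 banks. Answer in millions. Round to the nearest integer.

$2172 million

Bank i lends (1 − rr)^i of the original deposit: Bank 1 lends 880·0.8160 = 718.0800, Bank 2 lends 880·0.8160² ≈ 585.9533, and so on.
Summing a geometric series: total = 880·[0.8160·(1 − 0.8160^4) / (1 − 0.8160)] ≈ 2172.3317 million.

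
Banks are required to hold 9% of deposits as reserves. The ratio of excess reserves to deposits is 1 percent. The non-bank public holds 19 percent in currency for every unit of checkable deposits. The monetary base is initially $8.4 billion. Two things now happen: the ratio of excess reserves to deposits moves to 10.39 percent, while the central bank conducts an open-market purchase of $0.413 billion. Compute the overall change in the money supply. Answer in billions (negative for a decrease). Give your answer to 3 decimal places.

Before: m₁ = (1 + 0.19) / (0.09 + 0.01 + 0.19) ≈ 4.10345, MB₁ = 8.4, so M₁ = 4.10345 × 8.4 ≈ 34.469 billion.
After: m₂ = (1 + 0.19) / (0.09 + 0.1039 + 0.19) ≈ 3.09977, MB₂ = 8.4 + 0.413 = 8.813, so M₂ = 3.09977 × 8.813 ≈ 27.3183 billion.
ΔM = M₂ − M₁ = 27.3183 − 34.469 = -7.1507 billion.

-7.151 billion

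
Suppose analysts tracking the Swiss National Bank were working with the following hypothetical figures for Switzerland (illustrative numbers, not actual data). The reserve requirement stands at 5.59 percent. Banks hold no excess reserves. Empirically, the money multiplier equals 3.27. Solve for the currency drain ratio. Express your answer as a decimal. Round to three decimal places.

Using m = 3.27. From m = (1 + c)/(c + rr + e), rearranging gives 1 + c = m·(c + rr + e), so c·(1 − m) = m·(rr + e) − 1.
Hence c = [m·(rr + e) − 1]/(1 − m) = [3.27 × (0.0559 + 0) − 1] / (1 − 3.27) ≈ 0.360003.

0.360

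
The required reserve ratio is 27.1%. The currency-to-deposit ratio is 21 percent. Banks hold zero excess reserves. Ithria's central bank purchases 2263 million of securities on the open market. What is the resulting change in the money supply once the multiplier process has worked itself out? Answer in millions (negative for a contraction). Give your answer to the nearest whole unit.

5693 million

The money multiplier is m = (1 + c) / (rr + c) = (1 + 0.21) / (0.271 + 0.21) ≈ 2.51559.
The purchase adds 2263 million of base, so ΔM = m × ΔMB = 2.51559 × (+2263) ≈ 5692.7802 million.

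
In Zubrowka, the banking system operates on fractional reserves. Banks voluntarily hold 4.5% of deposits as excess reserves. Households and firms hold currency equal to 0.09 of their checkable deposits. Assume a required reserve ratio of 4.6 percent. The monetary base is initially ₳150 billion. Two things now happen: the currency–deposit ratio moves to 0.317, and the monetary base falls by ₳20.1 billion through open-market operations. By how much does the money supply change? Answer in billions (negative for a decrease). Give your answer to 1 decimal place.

-484.0 billion

Before: m₁ = (1 + 0.09) / (0.046 + 0.045 + 0.09) ≈ 6.02210, MB₁ = 150, so M₁ = 6.02210 × 150 = 903.315 billion.
After: m₂ = (1 + 0.317) / (0.046 + 0.045 + 0.317) ≈ 3.22794, MB₂ = 150 − 20.1 = 129.9, so M₂ = 3.22794 × 129.9 ≈ 419.3094 billion.
ΔM = M₂ − M₁ = 419.3094 − 903.315 = -484.0056 billion.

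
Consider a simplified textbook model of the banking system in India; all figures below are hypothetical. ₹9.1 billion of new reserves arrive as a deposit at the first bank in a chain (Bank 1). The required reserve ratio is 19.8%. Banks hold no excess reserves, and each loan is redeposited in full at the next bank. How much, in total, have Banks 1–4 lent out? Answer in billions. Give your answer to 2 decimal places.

Bank i lends (1 − rr)^i of the original deposit: Bank 1 lends 9.1·0.8020 = 7.2982, Bank 2 lends 9.1·0.8020² ≈ 5.8532, and so on.
Summing a geometric series: total = 9.1·[0.8020·(1 − 0.8020^4) / (1 − 0.8020)] ≈ 21.6104 billion.

₹21.61 billion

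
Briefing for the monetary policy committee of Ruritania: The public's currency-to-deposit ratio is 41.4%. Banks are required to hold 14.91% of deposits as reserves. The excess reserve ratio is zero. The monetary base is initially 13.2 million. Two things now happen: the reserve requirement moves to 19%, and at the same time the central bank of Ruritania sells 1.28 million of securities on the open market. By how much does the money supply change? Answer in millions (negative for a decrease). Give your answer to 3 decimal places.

Before: m₁ = (1 + 0.414) / (0.1491 + 0.414) ≈ 2.511099, MB₁ = 13.2, so M₁ = 2.511099 × 13.2 ≈ 33.1465 million.
After: m₂ = (1 + 0.414) / (0.19 + 0.414) ≈ 2.341060, MB₂ = 13.2 − 1.28 = 11.92, so M₂ = 2.341060 × 11.92 ≈ 27.9054 million.
ΔM = M₂ − M₁ = 27.9054 − 33.1465 = -5.2411 million.

-5.241 million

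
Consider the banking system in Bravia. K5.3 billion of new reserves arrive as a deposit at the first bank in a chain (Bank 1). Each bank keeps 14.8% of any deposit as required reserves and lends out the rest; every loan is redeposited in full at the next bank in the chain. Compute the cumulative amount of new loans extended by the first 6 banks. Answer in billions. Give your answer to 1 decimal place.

K18.8 billion

Bank i lends (1 − rr)^i of the original deposit: Bank 1 lends 5.3·0.8520 = 4.5156, Bank 2 lends 5.3·0.8520² ≈ 3.8473, and so on.
Summing a geometric series: total = 5.3·[0.8520·(1 − 0.8520^6) / (1 − 0.8520)] ≈ 18.8403 billion.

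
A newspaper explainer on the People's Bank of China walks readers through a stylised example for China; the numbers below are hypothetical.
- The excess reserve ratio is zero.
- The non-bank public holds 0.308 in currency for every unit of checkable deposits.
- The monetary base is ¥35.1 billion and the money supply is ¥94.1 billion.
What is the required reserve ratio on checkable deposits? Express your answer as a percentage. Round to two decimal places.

Using m = M/MB = 94.1/35.1 ≈ 2.680912. Since m = (1 + c)/(c + rr + e), the denominator satisfies c + rr + e = (1 + c)/m = (1 + 0.308) / 2.680912 ≈ 0.487894.
With c = 0.308 and e = 0, the required reserve ratio on checkable deposits is 0.487894 − 0.308 − 0 = 0.179894.

17.99%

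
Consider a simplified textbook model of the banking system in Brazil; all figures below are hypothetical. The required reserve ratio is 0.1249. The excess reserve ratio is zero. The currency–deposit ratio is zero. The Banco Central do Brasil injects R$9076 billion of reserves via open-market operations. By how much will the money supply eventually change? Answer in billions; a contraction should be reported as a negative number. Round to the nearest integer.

R$72666 billion

The simple money multiplier is m = 1/rr = 1/0.1249 ≈ 8.00641.
An open-market purchase increases the monetary base by 9076 billion, so ΔM = m × ΔMB = 8.00641 × 9076 ≈ 72666.1772 billion.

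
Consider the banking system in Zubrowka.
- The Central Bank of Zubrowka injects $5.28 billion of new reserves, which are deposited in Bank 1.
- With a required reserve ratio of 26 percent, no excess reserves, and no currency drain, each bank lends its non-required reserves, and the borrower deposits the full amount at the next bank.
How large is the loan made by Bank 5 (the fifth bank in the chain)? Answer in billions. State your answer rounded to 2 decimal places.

$1.17 billion

Each bank lends a fraction (1 − rr) = 0.7400 of the deposit it receives, so Bank 5 receives 5.28·0.7400^4 and lends 5.28·0.7400^5 ≈ 1.1716 billion.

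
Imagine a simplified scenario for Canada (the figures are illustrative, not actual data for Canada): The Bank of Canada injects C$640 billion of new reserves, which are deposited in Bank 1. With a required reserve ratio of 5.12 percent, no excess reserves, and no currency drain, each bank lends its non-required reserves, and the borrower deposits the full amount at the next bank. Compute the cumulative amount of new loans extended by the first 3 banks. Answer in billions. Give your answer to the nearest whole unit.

C$1730 billion

Bank i lends (1 − rr)^i of the original deposit: Bank 1 lends 640·0.9488 = 607.2320, Bank 2 lends 640·0.9488² ≈ 576.1417, and so on.
Summing a geometric series: total = 640·[0.9488·(1 − 0.9488^3) / (1 − 0.9488)] ≈ 1730.0170 billion.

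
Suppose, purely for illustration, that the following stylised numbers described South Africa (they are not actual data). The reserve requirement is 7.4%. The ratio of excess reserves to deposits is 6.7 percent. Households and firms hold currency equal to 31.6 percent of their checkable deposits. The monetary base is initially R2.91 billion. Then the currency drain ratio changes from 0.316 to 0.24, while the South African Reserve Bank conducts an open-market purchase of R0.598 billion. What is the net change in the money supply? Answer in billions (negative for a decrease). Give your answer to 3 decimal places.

R3.037 billion

Before: m₁ = (1 + 0.316) / (0.074 + 0.067 + 0.316) ≈ 2.87965, MB₁ = 2.91, so M₁ = 2.87965 × 2.91 ≈ 8.3798 billion.
After: m₂ = (1 + 0.24) / (0.074 + 0.067 + 0.24) ≈ 3.25459, MB₂ = 2.91 + 0.598 = 3.508, so M₂ = 3.25459 × 3.508 ≈ 11.4171 billion.
ΔM = M₂ − M₁ = 11.4171 − 8.3798 = 3.0373 billion.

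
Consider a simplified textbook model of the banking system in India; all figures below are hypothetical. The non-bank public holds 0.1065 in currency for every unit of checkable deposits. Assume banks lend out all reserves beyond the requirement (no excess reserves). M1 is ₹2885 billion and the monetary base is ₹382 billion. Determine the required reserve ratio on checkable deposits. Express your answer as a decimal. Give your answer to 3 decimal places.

0.040

Using m = M/MB = 2885/382 ≈ 7.552356. Since m = (1 + c)/(c + rr + e), the denominator satisfies c + rr + e = (1 + c)/m = (1 + 0.1065) / 7.552356 ≈ 0.146511.
With c = 0.1065 and e = 0, the required reserve ratio on checkable deposits is 0.146511 − 0.1065 − 0 = 0.040011.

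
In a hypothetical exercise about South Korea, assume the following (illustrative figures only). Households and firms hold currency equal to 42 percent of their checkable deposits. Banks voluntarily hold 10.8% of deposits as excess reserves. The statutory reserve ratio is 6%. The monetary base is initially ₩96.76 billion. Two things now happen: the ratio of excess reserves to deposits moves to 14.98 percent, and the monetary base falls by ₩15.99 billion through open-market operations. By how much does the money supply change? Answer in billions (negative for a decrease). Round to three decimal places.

Before: m₁ = (1 + 0.42) / (0.06 + 0.108 + 0.42) ≈ 2.414966, MB₁ = 96.76, so M₁ = 2.414966 × 96.76 ≈ 233.6721 billion.
After: m₂ = (1 + 0.42) / (0.06 + 0.1498 + 0.42) ≈ 2.254684, MB₂ = 96.76 − 15.99 = 80.77, so M₂ = 2.254684 × 80.77 ≈ 182.1108 billion.
ΔM = M₂ − M₁ = 182.1108 − 233.6721 = -51.5613 billion.

-51.561 billion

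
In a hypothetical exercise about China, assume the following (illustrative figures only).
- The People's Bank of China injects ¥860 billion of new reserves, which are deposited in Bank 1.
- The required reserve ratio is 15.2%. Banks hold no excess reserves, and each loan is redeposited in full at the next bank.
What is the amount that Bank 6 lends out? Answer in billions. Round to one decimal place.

Each bank lends a fraction (1 − rr) = 0.8480 of the deposit it receives, so Bank 6 receives 860·0.8480^5 and lends 860·0.8480^6 ≈ 319.7964 billion.

¥319.8 billion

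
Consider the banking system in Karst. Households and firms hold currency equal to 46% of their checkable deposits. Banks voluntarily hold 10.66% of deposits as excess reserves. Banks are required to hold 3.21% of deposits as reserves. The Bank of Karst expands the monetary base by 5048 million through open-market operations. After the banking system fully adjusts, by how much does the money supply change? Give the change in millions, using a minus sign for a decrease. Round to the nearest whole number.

12310 million

The money multiplier is m = (1 + c) / (rr + e + c) = (1 + 0.46) / (0.0321 + 0.1066 + 0.46) ≈ 2.43862.
The purchase adds 5048 million of base, so ΔM = m × ΔMB = 2.43862 × (+5048) ≈ 12310.1538 million.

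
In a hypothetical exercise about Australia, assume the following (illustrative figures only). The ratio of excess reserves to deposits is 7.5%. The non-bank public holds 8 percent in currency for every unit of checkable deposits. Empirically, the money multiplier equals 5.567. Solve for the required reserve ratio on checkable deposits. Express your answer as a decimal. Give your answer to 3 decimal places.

Using m = 5.567. Since m = (1 + c)/(c + rr + e), the denominator satisfies c + rr + e = (1 + c)/m = (1 + 0.08) / 5.567 ≈ 0.194000.
With c = 0.08 and e = 0.075, the required reserve ratio on checkable deposits is 0.194000 − 0.08 − 0.075 = 0.039.

0.039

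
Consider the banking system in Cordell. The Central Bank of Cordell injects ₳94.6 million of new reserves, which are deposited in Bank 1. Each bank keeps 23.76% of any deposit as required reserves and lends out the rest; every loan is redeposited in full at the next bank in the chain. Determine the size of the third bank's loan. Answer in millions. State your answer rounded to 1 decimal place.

Each bank lends a fraction (1 − rr) = 0.7624 of the deposit it receives, so Bank 3 receives 94.6·0.7624^2 and lends 94.6·0.7624^3 ≈ 41.9218 million.

₳41.9 million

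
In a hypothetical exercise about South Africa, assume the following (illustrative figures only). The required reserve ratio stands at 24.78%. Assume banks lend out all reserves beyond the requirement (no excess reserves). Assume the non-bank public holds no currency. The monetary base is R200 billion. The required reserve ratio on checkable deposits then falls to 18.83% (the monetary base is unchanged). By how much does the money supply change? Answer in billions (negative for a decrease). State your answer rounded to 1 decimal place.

Initially m₁ = 1 / (0.2478) ≈ 4.03551, so M₁ = 4.03551 × 200 = 807.102 billion.
After the change m₂ = 1 / (0.1883) ≈ 5.31067, so M₂ = 5.31067 × 200 = 1062.134 billion.
ΔM = M₂ − M₁ = 1062.134 − 807.102 = 255.032 billion.

R255.0 billion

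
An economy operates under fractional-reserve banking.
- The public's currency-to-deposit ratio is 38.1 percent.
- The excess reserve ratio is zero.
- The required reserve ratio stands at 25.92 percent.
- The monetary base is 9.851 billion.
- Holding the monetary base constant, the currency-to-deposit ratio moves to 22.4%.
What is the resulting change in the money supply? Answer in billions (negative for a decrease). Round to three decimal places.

Initially m₁ = (1 + 0.381) / (0.2592 + 0.381) ≈ 2.15714, so M₁ = 2.15714 × 9.851 ≈ 21.25 billion.
After the change m₂ = (1 + 0.224) / (0.2592 + 0.224) ≈ 2.53311, so M₂ = 2.53311 × 9.851 ≈ 24.9537 billion.
ΔM = M₂ − M₁ = 24.9537 − 21.25 = 3.7037 billion.

3.704 billion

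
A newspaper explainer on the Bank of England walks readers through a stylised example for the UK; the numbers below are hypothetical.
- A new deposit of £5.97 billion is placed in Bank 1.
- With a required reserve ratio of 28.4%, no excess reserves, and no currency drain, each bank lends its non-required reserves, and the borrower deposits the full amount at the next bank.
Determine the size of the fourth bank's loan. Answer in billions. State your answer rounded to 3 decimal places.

£1.569 billion

Each bank lends a fraction (1 − rr) = 0.7160 of the deposit it receives, so Bank 4 receives 5.97·0.7160^3 and lends 5.97·0.7160^4 ≈ 1.5690 billion.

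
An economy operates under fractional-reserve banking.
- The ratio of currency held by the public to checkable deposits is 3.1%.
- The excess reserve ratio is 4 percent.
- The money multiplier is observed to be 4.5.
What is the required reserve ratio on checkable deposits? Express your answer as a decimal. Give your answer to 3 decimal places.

0.158

Using m = 4.5. Since m = (1 + c)/(c + rr + e), the denominator satisfies c + rr + e = (1 + c)/m = (1 + 0.031) / 4.5 ≈ 0.229111.
With c = 0.031 and e = 0.04, the required reserve ratio on checkable deposits is 0.229111 − 0.031 − 0.04 = 0.158111.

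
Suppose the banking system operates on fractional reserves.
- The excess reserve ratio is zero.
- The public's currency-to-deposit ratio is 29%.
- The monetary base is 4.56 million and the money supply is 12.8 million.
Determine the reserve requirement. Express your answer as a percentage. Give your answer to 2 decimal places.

16.96%

Using m = M/MB = 12.8/4.56 ≈ 2.807018. Since m = (1 + c)/(c + rr + e), the denominator satisfies c + rr + e = (1 + c)/m = (1 + 0.29) / 2.807018 ≈ 0.459562.
With c = 0.29 and e = 0, the reserve requirement is 0.459562 − 0.29 − 0 = 0.169562.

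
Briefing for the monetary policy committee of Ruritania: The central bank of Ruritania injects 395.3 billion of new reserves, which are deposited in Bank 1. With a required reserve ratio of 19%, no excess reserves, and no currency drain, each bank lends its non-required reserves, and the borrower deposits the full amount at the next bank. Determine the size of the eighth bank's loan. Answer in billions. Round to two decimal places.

Each bank lends a fraction (1 − rr) = 0.8100 of the deposit it receives, so Bank 8 receives 395.3·0.8100^7 and lends 395.3·0.8100^8 ≈ 73.2499 billion.

73.25 billion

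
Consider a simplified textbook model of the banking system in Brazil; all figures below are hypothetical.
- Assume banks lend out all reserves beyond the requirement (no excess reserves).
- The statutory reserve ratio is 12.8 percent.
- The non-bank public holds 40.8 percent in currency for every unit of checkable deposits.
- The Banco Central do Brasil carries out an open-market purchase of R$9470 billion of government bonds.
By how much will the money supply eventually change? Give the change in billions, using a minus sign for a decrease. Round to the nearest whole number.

The money multiplier is m = (1 + c) / (rr + c) = (1 + 0.408) / (0.128 + 0.408) ≈ 2.62687.
The purchase adds 9470 billion of base, so ΔM = m × ΔMB = 2.62687 × (+9470) = 24876.4589 billion.

R$24876 billion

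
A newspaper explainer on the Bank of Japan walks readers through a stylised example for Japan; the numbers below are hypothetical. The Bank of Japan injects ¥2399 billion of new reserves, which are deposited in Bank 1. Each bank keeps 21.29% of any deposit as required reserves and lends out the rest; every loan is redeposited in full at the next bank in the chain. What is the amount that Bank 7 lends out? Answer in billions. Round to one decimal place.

Each bank lends a fraction (1 − rr) = 0.7871 of the deposit it receives, so Bank 7 receives 2399·0.7871^6 and lends 2399·0.7871^7 ≈ 448.9931 billion.

¥449.0 billion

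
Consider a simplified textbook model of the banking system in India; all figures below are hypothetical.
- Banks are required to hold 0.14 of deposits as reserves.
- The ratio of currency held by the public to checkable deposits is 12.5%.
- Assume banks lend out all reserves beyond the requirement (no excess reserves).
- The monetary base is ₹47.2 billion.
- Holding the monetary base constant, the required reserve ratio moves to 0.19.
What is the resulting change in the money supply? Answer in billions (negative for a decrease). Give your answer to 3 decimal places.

-31.806 billion

Initially m₁ = (1 + 0.125) / (0.14 + 0.125) ≈ 4.245283, so M₁ = 4.245283 × 47.2 ≈ 200.3774 billion.
After the change m₂ = (1 + 0.125) / (0.19 + 0.125) ≈ 3.571429, so M₂ = 3.571429 × 47.2 ≈ 168.5714 billion.
ΔM = M₂ − M₁ = 168.5714 − 200.3774 = -31.806 billion.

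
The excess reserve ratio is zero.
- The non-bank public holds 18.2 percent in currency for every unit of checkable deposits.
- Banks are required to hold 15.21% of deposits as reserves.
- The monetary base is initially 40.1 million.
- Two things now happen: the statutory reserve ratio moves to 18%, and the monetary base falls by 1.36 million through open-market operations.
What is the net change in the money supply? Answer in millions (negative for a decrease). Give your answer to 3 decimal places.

-15.375 million

Before: m₁ = (1 + 0.182) / (0.1521 + 0.182) ≈ 3.537863, MB₁ = 40.1, so M₁ = 3.537863 × 40.1 ≈ 141.8683 million.
After: m₂ = (1 + 0.182) / (0.18 + 0.182) ≈ 3.265193, MB₂ = 40.1 − 1.36 = 38.74, so M₂ = 3.265193 × 38.74 ≈ 126.4936 million.
ΔM = M₂ − M₁ = 126.4936 − 141.8683 = -15.3747 million.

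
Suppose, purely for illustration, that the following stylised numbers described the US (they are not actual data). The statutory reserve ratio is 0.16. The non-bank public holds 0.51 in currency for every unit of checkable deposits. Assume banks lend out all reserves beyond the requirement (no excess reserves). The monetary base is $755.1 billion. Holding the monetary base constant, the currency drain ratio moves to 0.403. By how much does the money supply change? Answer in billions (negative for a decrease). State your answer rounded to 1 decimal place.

$179.9 billion

Initially m₁ = (1 + 0.51) / (0.16 + 0.51) ≈ 2.25373, so M₁ = 2.25373 × 755.1 ≈ 1701.7915 billion.
After the change m₂ = (1 + 0.403) / (0.16 + 0.403) ≈ 2.49201, so M₂ = 2.49201 × 755.1 ≈ 1881.7168 billion.
ΔM = M₂ − M₁ = 1881.7168 − 1701.7915 = 179.9253 billion.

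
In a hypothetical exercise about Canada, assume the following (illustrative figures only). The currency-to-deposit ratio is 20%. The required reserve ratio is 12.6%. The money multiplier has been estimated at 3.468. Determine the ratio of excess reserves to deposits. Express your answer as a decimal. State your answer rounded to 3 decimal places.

0.020

Using m = 3.468. Since m = (1 + c)/(c + rr + e), the denominator satisfies c + rr + e = (1 + c)/m = (1 + 0.2) / 3.468 ≈ 0.346021.
With c = 0.2 and rr = 0.126, the ratio of excess reserves to deposits is 0.346021 − 0.2 − 0.126 = 0.020021.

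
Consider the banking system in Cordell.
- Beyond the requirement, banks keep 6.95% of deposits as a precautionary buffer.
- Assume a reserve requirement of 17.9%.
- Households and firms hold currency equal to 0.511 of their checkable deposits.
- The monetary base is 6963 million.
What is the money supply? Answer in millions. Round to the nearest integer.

13853 million

The money multiplier is m = (1 + c) / (rr + e + c) = (1 + 0.511) / (0.179 + 0.0695 + 0.511) ≈ 1.98947.
So M = m × MB = 1.98947 × 6963 ≈ 13852.6796 million.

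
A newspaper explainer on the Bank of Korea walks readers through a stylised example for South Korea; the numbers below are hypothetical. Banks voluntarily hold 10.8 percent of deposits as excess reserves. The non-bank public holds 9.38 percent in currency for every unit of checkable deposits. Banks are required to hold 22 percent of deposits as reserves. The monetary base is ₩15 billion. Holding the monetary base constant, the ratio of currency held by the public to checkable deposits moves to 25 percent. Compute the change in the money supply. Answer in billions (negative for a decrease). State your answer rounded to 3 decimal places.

Initially m₁ = (1 + 0.0938) / (0.22 + 0.108 + 0.0938) ≈ 2.593172, so M₁ = 2.593172 × 15 ≈ 38.8976 billion.
After the change m₂ = (1 + 0.25) / (0.22 + 0.108 + 0.25) ≈ 2.162630, so M₂ = 2.162630 × 15 ≈ 32.4395 billion.
ΔM = M₂ − M₁ = 32.4395 − 38.8976 = -6.4581 billion.

-6.458 billion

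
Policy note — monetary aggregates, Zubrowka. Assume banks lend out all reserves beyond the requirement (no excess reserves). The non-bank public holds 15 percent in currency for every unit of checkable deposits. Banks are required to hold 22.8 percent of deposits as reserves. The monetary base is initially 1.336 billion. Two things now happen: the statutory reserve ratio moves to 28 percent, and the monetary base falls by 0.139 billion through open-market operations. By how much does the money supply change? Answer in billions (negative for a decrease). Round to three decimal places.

Before: m₁ = (1 + 0.15) / (0.228 + 0.15) ≈ 3.04233, MB₁ = 1.336, so M₁ = 3.04233 × 1.336 ≈ 4.0646 billion.
After: m₂ = (1 + 0.15) / (0.28 + 0.15) ≈ 2.67442, MB₂ = 1.336 − 0.139 = 1.197, so M₂ = 2.67442 × 1.197 ≈ 3.2013 billion.
ΔM = M₂ − M₁ = 3.2013 − 4.0646 = -0.8633 billion.

-0.863 billion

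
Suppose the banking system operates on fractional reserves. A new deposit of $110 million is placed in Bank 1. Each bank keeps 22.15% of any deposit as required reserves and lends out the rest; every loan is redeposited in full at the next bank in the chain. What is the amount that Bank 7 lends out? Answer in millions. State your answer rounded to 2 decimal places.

Each bank lends a fraction (1 − rr) = 0.7785 of the deposit it receives, so Bank 7 receives 110·0.7785^6 and lends 110·0.7785^7 ≈ 19.0635 million.

$19.06 million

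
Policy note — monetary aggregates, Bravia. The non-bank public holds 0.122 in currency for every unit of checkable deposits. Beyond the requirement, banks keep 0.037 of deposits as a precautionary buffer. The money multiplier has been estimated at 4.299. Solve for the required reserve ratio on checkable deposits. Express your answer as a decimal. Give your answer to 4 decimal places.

0.1020

Using m = 4.299. Since m = (1 + c)/(c + rr + e), the denominator satisfies c + rr + e = (1 + c)/m = (1 + 0.122) / 4.299 ≈ 0.260991.
With c = 0.122 and e = 0.037, the required reserve ratio on checkable deposits is 0.260991 − 0.122 − 0.037 = 0.101991.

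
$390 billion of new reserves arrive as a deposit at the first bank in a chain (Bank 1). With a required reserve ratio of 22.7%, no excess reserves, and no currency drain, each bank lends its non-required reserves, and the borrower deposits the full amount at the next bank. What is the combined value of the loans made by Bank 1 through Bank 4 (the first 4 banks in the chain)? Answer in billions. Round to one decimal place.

$853.9 billion

Bank i lends (1 − rr)^i of the original deposit: Bank 1 lends 390·0.7730 = 301.4700, Bank 2 lends 390·0.7730² ≈ 233.0363, and so on.
Summing a geometric series: total = 390·[0.7730·(1 − 0.7730^4) / (1 − 0.7730)] ≈ 853.8893 billion.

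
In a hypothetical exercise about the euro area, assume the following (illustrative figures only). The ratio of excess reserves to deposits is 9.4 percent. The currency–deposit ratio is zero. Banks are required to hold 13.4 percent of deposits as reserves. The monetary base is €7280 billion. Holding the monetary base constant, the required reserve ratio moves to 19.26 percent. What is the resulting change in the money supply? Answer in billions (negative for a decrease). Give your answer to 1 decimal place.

Initially m₁ = 1 / (0.134 + 0.094) ≈ 4.385965, so M₁ = 4.385965 × 7280 = 31929.8252 billion.
After the change m₂ = 1 / (0.1926 + 0.094) ≈ 3.489184, so M₂ = 3.489184 × 7280 ≈ 25401.2595 billion.
ΔM = M₂ − M₁ = 25401.2595 − 31929.8252 = -6528.5657 billion.

-6528.6 billion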